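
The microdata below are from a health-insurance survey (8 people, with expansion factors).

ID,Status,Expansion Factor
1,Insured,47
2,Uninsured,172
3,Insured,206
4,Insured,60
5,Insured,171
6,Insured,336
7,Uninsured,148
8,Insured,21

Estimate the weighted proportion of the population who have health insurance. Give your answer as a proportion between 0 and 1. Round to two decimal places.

Sum of weights for 'Insured' = 47 + 206 + 60 + 171 + 336 + 21 = 841
Total weight = 47 + 172 + 206 + 60 + 171 + 336 + 148 + 21 = 1161
Weighted proportion = 841 / 1161 = 0.72437554

0.72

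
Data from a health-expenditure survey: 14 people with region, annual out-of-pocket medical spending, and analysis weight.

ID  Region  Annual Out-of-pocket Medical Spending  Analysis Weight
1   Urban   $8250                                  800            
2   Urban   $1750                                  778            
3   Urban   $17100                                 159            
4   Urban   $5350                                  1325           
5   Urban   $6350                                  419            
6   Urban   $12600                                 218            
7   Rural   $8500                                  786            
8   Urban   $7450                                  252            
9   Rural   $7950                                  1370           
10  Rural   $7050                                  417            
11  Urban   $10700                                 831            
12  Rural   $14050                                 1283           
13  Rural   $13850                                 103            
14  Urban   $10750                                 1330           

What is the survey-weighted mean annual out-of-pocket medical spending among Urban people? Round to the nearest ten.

Urban rows: 1, 2, 3, 4, 5, 6, 8, 11, 14
Weighted sum = 8250×800 + 1750×778 + 17100×159 + 5350×1325 + 6350×419 + 12600×218 + 7450×252 + 10700×831 + 10750×1330
  = 6600000 + 1361500 + 2718900 + 7088750 + 2660650 + 2746800 + 1877400 + 8891700 + 14297500 = 48243200
Sum of weights = 800 + 778 + 159 + 1325 + 419 + 218 + 252 + 831 + 1330 = 6112
Weighted mean = 48243200 / 6112 = 7893.1937

7890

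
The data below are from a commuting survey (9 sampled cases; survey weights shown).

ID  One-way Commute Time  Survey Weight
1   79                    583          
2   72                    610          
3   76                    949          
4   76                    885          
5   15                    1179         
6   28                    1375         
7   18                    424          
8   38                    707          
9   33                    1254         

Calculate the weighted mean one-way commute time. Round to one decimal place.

45.4

Weighted sum = 79×583 + 72×610 + 76×949 + 76×885 + 15×1179 + 28×1375 + 18×424 + 38×707 + 33×1254
  = 46057 + 43920 + 72124 + 67260 + 17685 + 38500 + 7632 + 26866 + 41382 = 361426
Sum of weights = 583 + 610 + 949 + 885 + 1179 + 1375 + 424 + 707 + 1254 = 7966
Weighted mean = 361426 / 7966 = 45.371077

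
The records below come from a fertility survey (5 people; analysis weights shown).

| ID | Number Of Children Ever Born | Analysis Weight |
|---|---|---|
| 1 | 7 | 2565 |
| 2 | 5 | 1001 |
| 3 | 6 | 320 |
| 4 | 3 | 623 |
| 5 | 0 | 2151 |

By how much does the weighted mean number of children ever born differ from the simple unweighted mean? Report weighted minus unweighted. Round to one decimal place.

Unweighted sum = 21
Unweighted mean = 21 / 5 = 4.2
Weighted sum = 26749
Sum of weights = 2565 + 1001 + 320 + 623 + 2151 = 6660
Weighted mean = 26749 / 6660 = 4.0163664
Difference (weighted minus unweighted) = -0.18363363

-0.2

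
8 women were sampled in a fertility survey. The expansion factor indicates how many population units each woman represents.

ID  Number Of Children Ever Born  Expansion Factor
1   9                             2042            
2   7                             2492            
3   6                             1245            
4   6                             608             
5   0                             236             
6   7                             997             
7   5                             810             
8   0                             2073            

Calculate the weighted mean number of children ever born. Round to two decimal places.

5.52

Weighted sum = 9×2042 + 7×2492 + 6×1245 + 6×608 + 0×236 + 7×997 + 5×810 + 0×2073
  = 18378 + 17444 + 7470 + 3648 + 0 + 6979 + 4050 + 0 = 57969
Sum of weights = 10503
Weighted mean = 57969 / 10503 = 5.5192802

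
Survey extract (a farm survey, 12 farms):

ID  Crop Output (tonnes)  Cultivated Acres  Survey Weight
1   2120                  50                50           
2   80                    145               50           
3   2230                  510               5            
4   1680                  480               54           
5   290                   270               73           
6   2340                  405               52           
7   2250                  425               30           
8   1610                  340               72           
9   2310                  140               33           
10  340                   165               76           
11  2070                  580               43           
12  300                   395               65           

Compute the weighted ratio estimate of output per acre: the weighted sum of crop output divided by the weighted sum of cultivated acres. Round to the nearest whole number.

4

Σ wᵢ·y = 2120×50 + 80×50 + 2230×5 + 1680×54 + 290×73 + 2340×52 + 2250×30 + 1610×72 + 2310×33 + 340×76 + 2070×43 + 300×65
  = 106000 + 4000 + 11150 + 90720 + 21170 + 121680 + 67500 + 115920 + 76230 + 25840 + 89010 + 19500 = 748720
Σ wᵢ·x = 183995
Ratio = 748720 / 183995 = 4.069241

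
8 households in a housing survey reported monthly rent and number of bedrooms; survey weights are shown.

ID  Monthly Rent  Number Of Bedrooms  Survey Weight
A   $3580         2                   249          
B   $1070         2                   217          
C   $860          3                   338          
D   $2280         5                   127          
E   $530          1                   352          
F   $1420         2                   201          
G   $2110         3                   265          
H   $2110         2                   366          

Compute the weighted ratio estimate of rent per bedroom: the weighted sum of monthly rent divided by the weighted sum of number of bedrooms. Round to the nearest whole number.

721

Σ wᵢ·y = 3580×249 + 1070×217 + 860×338 + 2280×127 + 530×352 + 1420×201 + 2110×265 + 2110×366
  = 891420 + 232190 + 290680 + 289560 + 186560 + 285420 + 559150 + 772260 = 3507240
Σ wᵢ·x = 2×249 + 2×217 + 3×338 + 5×127 + 1×352 + 2×201 + 3×265 + 2×366
  = 4862
Ratio = 3507240 / 4862 = 721.35747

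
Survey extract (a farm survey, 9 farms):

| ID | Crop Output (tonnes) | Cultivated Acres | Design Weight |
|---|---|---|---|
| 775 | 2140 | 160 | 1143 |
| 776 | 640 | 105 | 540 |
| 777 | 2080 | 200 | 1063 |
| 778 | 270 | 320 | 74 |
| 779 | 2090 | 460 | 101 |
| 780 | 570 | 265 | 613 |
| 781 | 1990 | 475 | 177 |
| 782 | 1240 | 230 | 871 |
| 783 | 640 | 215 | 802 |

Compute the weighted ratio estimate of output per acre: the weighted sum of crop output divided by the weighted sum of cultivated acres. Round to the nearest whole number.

7

Σ wᵢ·y = 2140×1143 + 640×540 + 2080×1063 + 270×74 + 2090×101 + 570×613 + 1990×177 + 1240×871 + 640×802
  = 7528690
Σ wᵢ·x = 160×1143 + 105×540 + 200×1063 + 320×74 + 460×101 + 265×613 + 475×177 + 230×871 + 215×802
  = 1141600
Ratio = 7528690 / 1141600 = 6.5948581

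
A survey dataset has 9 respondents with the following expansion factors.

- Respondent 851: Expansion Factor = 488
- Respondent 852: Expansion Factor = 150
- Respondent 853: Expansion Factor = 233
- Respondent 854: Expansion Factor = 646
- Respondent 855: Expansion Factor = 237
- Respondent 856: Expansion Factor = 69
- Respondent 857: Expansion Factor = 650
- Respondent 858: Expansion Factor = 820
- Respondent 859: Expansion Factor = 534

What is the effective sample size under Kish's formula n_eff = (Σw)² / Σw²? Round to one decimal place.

Σ wᵢ = 3827
Σ wᵢ² = 238144 + 22500 + 54289 + 417316 + 56169 + 4761 + 422500 + 672400 + 285156 = 2173235
n_eff = 3827² / 2173235 = 14645929 / 2173235 = 6.7392293

6.7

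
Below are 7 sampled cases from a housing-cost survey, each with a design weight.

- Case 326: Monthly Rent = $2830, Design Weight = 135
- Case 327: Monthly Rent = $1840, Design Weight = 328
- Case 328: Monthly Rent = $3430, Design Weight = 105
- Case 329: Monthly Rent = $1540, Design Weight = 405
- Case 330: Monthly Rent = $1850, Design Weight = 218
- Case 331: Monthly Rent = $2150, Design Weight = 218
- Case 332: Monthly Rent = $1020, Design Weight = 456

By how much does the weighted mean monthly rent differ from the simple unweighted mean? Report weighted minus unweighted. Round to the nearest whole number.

-321

Unweighted sum = 2830 + 1840 + 3430 + 1540 + 1850 + 2150 + 1020 = 14660
Unweighted mean = 14660 / 7 = 2094.2857
Weighted sum = 2830×135 + 1840×328 + 3430×105 + 1540×405 + 1850×218 + 2150×218 + 1020×456
  = 382050 + 603520 + 360150 + 623700 + 403300 + 468700 + 465120 = 3306540
Sum of weights = 1865
Weighted mean = 3306540 / 1865 = 1772.9437
Difference (weighted minus unweighted) = -321.34201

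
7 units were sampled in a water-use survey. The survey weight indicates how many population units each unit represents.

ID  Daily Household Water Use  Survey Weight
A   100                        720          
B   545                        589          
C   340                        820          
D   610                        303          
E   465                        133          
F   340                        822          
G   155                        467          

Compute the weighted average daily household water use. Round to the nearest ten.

Weighted sum = 100×720 + 545×589 + 340×820 + 610×303 + 465×133 + 340×822 + 155×467
  = 1270345
Sum of weights = 720 + 589 + 820 + 303 + 133 + 822 + 467 = 3854
Weighted mean = 1270345 / 3854 = 329.61728

330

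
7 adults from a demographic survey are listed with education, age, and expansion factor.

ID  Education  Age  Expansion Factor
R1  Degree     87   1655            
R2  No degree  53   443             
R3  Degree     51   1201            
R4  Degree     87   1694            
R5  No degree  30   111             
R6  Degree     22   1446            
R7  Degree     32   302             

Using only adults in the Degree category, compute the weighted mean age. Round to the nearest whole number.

Degree rows: R1, R3, R4, R6, R7
Weighted sum = 87×1655 + 51×1201 + 87×1694 + 22×1446 + 32×302
  = 143985 + 61251 + 147378 + 31812 + 9664 = 394090
Sum of weights = 1655 + 1201 + 1694 + 1446 + 302 = 6298
Weighted mean = 394090 / 6298 = 62.573833

63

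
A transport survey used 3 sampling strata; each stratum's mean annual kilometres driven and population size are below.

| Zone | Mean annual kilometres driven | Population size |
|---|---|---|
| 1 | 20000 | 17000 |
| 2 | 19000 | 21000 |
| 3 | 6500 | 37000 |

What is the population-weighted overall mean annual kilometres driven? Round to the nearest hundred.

13100

Σ Nₕ·x̄ₕ = 20000×17000 + 19000×21000 + 6500×37000
  = 340000000 + 399000000 + 240500000 = 979500000
Σ Nₕ = 17000 + 21000 + 37000 = 75000
Overall mean = 979500000 / 75000 = 13060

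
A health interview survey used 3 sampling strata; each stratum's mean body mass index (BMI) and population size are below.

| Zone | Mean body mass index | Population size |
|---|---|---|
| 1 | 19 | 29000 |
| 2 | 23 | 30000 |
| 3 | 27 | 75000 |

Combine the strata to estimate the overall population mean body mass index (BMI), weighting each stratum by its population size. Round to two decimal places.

24.37

Σ Nₕ·x̄ₕ = 19×29000 + 23×30000 + 27×75000
  = 551000 + 690000 + 2025000 = 3266000
Σ Nₕ = 134000
Overall mean = 3266000 / 134000 = 24.373134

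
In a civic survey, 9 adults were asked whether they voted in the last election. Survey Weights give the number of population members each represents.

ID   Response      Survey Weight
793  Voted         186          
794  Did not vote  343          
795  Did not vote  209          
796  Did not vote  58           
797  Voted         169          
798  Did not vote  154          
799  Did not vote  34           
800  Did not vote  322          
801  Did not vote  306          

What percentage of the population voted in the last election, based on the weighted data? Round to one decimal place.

Sum of weights for 'Voted' = 186 + 169 = 355
Total weight = 1781
Weighted proportion = 355 / 1781 = 0.19932622 → 19.932622%

19.9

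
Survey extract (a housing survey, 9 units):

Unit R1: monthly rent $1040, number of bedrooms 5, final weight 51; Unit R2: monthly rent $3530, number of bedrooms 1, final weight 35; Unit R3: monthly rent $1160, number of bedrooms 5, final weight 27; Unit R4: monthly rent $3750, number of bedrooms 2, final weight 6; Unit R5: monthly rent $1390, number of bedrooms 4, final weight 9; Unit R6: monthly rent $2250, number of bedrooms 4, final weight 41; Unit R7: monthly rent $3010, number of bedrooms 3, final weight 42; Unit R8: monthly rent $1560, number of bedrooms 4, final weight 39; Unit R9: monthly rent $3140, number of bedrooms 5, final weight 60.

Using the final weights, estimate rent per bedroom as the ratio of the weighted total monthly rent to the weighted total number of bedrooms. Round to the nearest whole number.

Σ wᵢ·y = 1040×51 + 3530×35 + 1160×27 + 3750×6 + 1390×9 + 2250×41 + 3010×42 + 1560×39 + 3140×60
  = 710830
Σ wᵢ·x = 5×51 + 1×35 + 5×27 + 2×6 + 4×9 + 4×41 + 3×42 + 4×39 + 5×60
  = 255 + 35 + 135 + 12 + 36 + 164 + 126 + 156 + 300 = 1219
Ratio = 710830 / 1219 = 583.12551

583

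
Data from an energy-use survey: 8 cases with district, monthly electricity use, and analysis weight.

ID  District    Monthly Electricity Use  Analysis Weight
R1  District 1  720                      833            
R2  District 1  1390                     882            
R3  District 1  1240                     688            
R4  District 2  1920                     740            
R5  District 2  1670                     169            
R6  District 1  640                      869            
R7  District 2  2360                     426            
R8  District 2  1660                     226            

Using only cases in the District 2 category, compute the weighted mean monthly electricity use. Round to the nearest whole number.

District 2 rows: R4, R5, R7, R8
Weighted sum = 1920×740 + 1670×169 + 2360×426 + 1660×226
  = 1420800 + 282230 + 1005360 + 375160 = 3083550
Sum of weights = 740 + 169 + 426 + 226 = 1561
Weighted mean = 3083550 / 1561 = 1975.3684

1975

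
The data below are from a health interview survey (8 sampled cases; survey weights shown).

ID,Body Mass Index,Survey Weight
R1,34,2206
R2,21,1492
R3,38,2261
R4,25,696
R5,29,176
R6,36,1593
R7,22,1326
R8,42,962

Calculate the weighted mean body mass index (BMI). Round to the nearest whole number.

Weighted sum = 341682
Sum of weights = 2206 + 1492 + 2261 + 696 + 176 + 1593 + 1326 + 962 = 10712
Weighted mean = 341682 / 10712 = 31.897125

32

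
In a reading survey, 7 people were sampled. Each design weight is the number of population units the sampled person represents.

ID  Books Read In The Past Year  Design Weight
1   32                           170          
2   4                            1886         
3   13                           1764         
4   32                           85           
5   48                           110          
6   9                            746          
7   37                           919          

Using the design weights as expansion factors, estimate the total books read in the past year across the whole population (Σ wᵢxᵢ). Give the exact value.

84633

Weighted total = 32×170 + 4×1886 + 13×1764 + 32×85 + 48×110 + 9×746 + 37×919
  = 5440 + 7544 + 22932 + 2720 + 5280 + 6714 + 34003 = 84633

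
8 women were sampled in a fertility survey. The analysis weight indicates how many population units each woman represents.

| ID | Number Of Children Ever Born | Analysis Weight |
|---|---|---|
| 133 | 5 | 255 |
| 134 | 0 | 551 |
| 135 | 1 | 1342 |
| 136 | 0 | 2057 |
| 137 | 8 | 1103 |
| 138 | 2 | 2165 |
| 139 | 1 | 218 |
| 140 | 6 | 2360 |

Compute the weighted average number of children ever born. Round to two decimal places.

3.00

Weighted sum = 5×255 + 0×551 + 1×1342 + 0×2057 + 8×1103 + 2×2165 + 1×218 + 6×2360
  = 1275 + 0 + 1342 + 0 + 8824 + 4330 + 218 + 14160 = 30149
Sum of weights = 255 + 551 + 1342 + 2057 + 1103 + 2165 + 218 + 2360 = 10051
Weighted mean = 30149 / 10051 = 2.999602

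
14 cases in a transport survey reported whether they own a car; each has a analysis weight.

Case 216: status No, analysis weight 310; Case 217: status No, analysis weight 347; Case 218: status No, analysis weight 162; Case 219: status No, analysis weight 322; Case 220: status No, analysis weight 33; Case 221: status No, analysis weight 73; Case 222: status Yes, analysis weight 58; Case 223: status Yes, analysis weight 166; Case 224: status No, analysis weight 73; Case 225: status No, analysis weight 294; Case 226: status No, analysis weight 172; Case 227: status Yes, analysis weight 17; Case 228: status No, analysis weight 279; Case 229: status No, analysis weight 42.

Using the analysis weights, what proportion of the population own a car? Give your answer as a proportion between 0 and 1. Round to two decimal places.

0.10

Sum of weights for 'Yes' = 58 + 166 + 17 = 241
Total weight = 2348
Weighted proportion = 241 / 2348 = 0.10264055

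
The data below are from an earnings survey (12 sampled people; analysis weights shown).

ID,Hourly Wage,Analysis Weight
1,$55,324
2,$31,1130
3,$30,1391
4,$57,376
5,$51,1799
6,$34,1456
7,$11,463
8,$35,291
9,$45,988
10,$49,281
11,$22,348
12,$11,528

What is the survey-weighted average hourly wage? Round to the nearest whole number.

Weighted sum = 55×324 + 31×1130 + 30×1391 + 57×376 + 51×1799 + 34×1456 + 11×463 + 35×291 + 45×988 + 49×281 + 22×348 + 11×528
  = 344236
Sum of weights = 324 + 1130 + 1391 + 376 + 1799 + 1456 + 463 + 291 + 988 + 281 + 348 + 528 = 9375
Weighted mean = 344236 / 9375 = 36.718507

37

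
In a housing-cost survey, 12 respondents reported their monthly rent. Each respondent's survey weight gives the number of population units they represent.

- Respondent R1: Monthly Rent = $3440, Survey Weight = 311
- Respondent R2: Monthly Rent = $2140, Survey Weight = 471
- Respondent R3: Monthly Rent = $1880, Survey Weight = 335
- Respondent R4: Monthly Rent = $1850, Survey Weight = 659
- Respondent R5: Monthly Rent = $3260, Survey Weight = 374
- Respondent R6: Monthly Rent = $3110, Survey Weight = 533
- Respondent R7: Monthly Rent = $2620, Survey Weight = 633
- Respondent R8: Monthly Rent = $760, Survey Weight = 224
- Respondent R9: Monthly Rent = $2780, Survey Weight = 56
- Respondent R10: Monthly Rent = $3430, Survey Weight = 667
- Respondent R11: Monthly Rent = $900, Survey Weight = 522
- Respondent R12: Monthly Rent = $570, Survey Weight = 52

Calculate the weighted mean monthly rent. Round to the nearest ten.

Weighted sum = 3440×311 + 2140×471 + 1880×335 + 1850×659 + 3260×374 + 3110×533 + 2620×633 + 760×224 + 2780×56 + 3430×667 + 900×522 + 570×52
  = 1069840 + 1007940 + 629800 + 1219150 + 1219240 + 1657630 + 1658460 + 170240 + 155680 + 2287810 + 469800 + 29640 = 11575230
Sum of weights = 311 + 471 + 335 + 659 + 374 + 533 + 633 + 224 + 56 + 667 + 522 + 52 = 4837
Weighted mean = 11575230 / 4837 = 2393.0597

2390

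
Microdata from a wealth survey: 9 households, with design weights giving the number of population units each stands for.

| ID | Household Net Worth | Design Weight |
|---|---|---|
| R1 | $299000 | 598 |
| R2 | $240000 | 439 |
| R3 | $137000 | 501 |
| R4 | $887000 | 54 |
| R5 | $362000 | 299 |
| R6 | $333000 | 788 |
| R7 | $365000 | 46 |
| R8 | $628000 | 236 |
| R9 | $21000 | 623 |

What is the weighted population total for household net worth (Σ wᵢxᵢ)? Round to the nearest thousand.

949420000

Weighted total = 299000×598 + 240000×439 + 137000×501 + 887000×54 + 362000×299 + 333000×788 + 365000×46 + 628000×236 + 21000×623
  = 949420000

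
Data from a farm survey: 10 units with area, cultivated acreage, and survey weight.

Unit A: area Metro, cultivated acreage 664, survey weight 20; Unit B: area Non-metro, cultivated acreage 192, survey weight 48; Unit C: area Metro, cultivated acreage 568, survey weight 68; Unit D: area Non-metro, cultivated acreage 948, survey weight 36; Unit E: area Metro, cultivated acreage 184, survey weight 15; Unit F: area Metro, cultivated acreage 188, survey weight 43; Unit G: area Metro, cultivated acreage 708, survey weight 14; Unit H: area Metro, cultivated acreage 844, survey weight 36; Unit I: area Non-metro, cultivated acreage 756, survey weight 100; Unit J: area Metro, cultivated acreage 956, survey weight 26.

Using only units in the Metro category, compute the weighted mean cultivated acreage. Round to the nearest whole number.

576

Metro rows: A, C, E, F, G, H, J
Weighted sum = 664×20 + 568×68 + 184×15 + 188×43 + 708×14 + 844×36 + 956×26
  = 13280 + 38624 + 2760 + 8084 + 9912 + 30384 + 24856 = 127900
Sum of weights = 20 + 68 + 15 + 43 + 14 + 36 + 26 = 222
Weighted mean = 127900 / 222 = 576.12613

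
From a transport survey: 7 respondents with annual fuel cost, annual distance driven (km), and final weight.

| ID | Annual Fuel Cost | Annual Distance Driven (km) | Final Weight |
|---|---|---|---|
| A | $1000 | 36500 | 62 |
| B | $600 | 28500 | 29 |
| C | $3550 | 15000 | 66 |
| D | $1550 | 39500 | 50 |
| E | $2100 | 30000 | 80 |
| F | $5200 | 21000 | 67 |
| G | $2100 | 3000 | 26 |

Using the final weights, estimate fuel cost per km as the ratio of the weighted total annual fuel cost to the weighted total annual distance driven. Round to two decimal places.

0.10

Σ wᵢ·y = 1000×62 + 600×29 + 3550×66 + 1550×50 + 2100×80 + 5200×67 + 2100×26
  = 62000 + 17400 + 234300 + 77500 + 168000 + 348400 + 54600 = 962200
Σ wᵢ·x = 36500×62 + 28500×29 + 15000×66 + 39500×50 + 30000×80 + 21000×67 + 3000×26
  = 2263000 + 826500 + 990000 + 1975000 + 2400000 + 1407000 + 78000 = 9939500
Ratio = 962200 / 9939500 = 0.096805674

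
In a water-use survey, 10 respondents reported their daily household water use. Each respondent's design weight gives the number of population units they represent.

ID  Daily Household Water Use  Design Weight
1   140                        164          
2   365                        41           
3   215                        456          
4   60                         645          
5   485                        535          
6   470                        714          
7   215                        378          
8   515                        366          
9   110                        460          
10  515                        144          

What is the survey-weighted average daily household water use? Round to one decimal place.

298.3

Weighted sum = 140×164 + 365×41 + 215×456 + 60×645 + 485×535 + 470×714 + 215×378 + 515×366 + 110×460 + 515×144
  = 22960 + 14965 + 98040 + 38700 + 259475 + 335580 + 81270 + 188490 + 50600 + 74160 = 1164240
Sum of weights = 164 + 41 + 456 + 645 + 535 + 714 + 378 + 366 + 460 + 144 = 3903
Weighted mean = 1164240 / 3903 = 298.29362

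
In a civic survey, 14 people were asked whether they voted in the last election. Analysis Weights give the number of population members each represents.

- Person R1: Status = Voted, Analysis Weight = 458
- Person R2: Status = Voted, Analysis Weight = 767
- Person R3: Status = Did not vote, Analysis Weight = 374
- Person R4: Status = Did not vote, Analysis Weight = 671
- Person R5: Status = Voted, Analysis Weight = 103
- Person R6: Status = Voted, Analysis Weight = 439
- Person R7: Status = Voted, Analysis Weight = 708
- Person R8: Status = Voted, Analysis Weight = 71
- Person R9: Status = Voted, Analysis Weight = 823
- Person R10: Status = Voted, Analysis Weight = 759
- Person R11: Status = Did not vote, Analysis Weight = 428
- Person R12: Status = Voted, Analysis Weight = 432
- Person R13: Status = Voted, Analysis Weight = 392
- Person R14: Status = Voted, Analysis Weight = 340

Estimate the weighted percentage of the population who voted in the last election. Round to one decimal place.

78.2

Sum of weights for 'Voted' = 458 + 767 + 103 + 439 + 708 + 71 + 823 + 759 + 432 + 392 + 340 = 5292
Total weight = 6765
Weighted proportion = 5292 / 6765 = 0.78226164 → 78.226164%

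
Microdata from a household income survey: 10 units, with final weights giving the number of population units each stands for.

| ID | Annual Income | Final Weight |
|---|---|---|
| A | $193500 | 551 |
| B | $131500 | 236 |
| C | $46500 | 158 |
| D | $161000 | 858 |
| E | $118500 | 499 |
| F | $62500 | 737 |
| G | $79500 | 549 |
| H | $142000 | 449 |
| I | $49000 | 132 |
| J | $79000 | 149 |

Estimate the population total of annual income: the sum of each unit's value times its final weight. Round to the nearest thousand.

Weighted total = 193500×551 + 131500×236 + 46500×158 + 161000×858 + 118500×499 + 62500×737 + 79500×549 + 142000×449 + 49000×132 + 79000×149
  = 513974000

513974000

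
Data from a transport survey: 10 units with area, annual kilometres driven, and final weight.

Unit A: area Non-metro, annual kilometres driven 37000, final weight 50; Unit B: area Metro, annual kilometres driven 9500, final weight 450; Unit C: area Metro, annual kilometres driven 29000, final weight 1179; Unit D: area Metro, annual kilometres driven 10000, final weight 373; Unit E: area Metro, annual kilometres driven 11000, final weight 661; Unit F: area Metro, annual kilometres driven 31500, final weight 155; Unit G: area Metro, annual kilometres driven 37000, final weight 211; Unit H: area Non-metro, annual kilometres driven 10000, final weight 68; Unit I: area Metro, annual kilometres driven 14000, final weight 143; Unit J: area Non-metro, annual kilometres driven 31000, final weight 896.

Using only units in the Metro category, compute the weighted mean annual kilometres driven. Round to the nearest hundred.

Metro rows: B, C, D, E, F, G, I
Weighted sum = 9500×450 + 29000×1179 + 10000×373 + 11000×661 + 31500×155 + 37000×211 + 14000×143
  = 4275000 + 34191000 + 3730000 + 7271000 + 4882500 + 7807000 + 2002000 = 64158500
Sum of weights = 450 + 1179 + 373 + 661 + 155 + 211 + 143 = 3172
Weighted mean = 64158500 / 3172 = 20226.513

20200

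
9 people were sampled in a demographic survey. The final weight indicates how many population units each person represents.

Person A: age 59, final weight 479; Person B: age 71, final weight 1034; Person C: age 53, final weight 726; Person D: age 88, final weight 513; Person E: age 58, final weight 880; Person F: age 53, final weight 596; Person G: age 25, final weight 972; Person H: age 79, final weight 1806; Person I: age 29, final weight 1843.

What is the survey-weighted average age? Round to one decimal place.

55.2

Weighted sum = 59×479 + 71×1034 + 53×726 + 88×513 + 58×880 + 53×596 + 25×972 + 79×1806 + 29×1843
  = 488346
Sum of weights = 479 + 1034 + 726 + 513 + 880 + 596 + 972 + 1806 + 1843 = 8849
Weighted mean = 488346 / 8849 = 55.186575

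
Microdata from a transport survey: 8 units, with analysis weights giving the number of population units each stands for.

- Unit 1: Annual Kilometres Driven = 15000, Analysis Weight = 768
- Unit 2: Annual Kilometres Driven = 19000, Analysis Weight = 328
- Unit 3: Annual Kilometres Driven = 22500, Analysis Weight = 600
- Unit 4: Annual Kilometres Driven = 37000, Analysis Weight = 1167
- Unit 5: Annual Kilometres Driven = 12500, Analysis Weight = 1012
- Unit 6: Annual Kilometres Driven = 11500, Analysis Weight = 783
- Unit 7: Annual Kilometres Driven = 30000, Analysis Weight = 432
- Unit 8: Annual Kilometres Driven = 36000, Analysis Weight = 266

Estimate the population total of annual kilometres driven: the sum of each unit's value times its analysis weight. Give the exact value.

Weighted total = 15000×768 + 19000×328 + 22500×600 + 37000×1167 + 12500×1012 + 11500×783 + 30000×432 + 36000×266
  = 118621500

118621500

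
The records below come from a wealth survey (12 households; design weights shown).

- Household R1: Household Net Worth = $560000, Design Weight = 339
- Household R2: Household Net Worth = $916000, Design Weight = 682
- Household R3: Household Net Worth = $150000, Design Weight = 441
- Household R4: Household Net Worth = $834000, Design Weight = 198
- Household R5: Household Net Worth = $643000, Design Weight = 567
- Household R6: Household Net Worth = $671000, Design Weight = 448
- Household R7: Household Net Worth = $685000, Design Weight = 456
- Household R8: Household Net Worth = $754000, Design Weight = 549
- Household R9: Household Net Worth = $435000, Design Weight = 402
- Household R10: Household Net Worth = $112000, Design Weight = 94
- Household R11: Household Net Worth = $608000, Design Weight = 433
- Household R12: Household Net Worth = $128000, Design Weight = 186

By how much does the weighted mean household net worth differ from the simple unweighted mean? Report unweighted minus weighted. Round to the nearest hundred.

Unweighted sum = 560000 + 916000 + 150000 + 834000 + 643000 + 671000 + 685000 + 754000 + 435000 + 112000 + 608000 + 128000 = 6496000
Unweighted mean = 6496000 / 12 = 541333.33
Weighted sum = 560000×339 + 916000×682 + 150000×441 + 834000×198 + 643000×567 + 671000×448 + 685000×456 + 754000×549 + 435000×402 + 112000×94 + 608000×433 + 128000×186
  = 189840000 + 624712000 + 66150000 + 165132000 + 364581000 + 300608000 + 312360000 + 413946000 + 174870000 + 10528000 + 263264000 + 23808000 = 2909799000
Sum of weights = 339 + 682 + 441 + 198 + 567 + 448 + 456 + 549 + 402 + 94 + 433 + 186 = 4795
Weighted mean = 2909799000 / 4795 = 606840.25
Difference (unweighted minus weighted) = -65506.917

-65500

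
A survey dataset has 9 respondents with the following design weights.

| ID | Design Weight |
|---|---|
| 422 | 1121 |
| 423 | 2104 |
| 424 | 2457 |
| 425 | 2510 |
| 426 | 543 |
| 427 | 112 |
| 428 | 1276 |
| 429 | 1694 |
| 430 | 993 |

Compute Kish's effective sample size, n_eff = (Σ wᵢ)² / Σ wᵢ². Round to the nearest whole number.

7

Σ wᵢ = 1121 + 2104 + 2457 + 2510 + 543 + 112 + 1276 + 1694 + 993 = 12810
Σ wᵢ² = 1256641 + 4426816 + 6036849 + 6300100 + 294849 + 12544 + 1628176 + 2869636 + 986049 = 23811660
n_eff = 12810² / 23811660 = 164096100 / 23811660 = 6.8914179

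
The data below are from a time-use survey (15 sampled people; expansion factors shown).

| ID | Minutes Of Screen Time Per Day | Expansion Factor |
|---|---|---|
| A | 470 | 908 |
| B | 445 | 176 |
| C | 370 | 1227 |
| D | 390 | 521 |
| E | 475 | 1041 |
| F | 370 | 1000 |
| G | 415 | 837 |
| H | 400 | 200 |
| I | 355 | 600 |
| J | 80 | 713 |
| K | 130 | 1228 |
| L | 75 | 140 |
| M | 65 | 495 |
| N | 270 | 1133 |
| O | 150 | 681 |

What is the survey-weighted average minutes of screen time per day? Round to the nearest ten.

310

Weighted sum = 3334505
Sum of weights = 10900
Weighted mean = 3334505 / 10900 = 305.91789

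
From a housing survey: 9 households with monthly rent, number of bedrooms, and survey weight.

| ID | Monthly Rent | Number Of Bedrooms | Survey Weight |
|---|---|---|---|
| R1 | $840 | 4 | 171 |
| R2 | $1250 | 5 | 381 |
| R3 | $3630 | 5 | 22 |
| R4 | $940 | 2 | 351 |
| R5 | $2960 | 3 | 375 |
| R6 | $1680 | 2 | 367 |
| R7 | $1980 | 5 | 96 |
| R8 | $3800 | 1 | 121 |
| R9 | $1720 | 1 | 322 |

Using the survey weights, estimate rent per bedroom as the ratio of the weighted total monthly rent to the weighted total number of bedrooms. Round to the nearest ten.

Σ wᵢ·y = 840×171 + 1250×381 + 3630×22 + 940×351 + 2960×375 + 1680×367 + 1980×96 + 3800×121 + 1720×322
  = 143640 + 476250 + 79860 + 329940 + 1110000 + 616560 + 190080 + 459800 + 553840 = 3959970
Σ wᵢ·x = 4×171 + 5×381 + 5×22 + 2×351 + 3×375 + 2×367 + 5×96 + 1×121 + 1×322
  = 684 + 1905 + 110 + 702 + 1125 + 734 + 480 + 121 + 322 = 6183
Ratio = 3959970 / 6183 = 640.46094

640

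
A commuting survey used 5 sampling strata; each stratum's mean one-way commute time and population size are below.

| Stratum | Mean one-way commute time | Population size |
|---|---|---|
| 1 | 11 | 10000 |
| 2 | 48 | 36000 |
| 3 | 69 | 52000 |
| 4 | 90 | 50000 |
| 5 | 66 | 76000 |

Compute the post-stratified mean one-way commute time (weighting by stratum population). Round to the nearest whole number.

Σ Nₕ·x̄ₕ = 11×10000 + 48×36000 + 69×52000 + 90×50000 + 66×76000
  = 110000 + 1728000 + 3588000 + 4500000 + 5016000 = 14942000
Σ Nₕ = 10000 + 36000 + 52000 + 50000 + 76000 = 224000
Overall mean = 14942000 / 224000 = 66.705357

67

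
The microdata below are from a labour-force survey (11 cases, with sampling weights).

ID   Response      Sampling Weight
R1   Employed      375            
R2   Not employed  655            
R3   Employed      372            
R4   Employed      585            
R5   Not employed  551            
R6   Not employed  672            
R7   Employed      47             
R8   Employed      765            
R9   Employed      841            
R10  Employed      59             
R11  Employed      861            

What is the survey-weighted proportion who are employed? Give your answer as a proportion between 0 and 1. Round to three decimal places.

0.675

Sum of weights for 'Employed' = 375 + 372 + 585 + 47 + 765 + 841 + 59 + 861 = 3905
Total weight = 375 + 655 + 372 + 585 + 551 + 672 + 47 + 765 + 841 + 59 + 861 = 5783
Weighted proportion = 3905 / 5783 = 0.67525506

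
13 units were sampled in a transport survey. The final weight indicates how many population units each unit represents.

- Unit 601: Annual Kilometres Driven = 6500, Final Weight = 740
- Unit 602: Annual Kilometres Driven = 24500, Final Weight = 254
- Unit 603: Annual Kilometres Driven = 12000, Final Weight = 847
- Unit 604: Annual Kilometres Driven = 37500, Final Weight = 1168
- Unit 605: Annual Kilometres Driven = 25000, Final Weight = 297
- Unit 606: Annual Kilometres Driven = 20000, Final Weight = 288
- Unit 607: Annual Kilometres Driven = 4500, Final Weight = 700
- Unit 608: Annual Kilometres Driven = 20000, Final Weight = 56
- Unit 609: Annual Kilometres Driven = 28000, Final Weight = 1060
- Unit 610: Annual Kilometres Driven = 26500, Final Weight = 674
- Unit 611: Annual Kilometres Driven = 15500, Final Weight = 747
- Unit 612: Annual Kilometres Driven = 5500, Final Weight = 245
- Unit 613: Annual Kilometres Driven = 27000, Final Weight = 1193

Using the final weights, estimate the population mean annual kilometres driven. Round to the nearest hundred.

Weighted sum = 175130000
Sum of weights = 8269
Weighted mean = 175130000 / 8269 = 21179.103

21200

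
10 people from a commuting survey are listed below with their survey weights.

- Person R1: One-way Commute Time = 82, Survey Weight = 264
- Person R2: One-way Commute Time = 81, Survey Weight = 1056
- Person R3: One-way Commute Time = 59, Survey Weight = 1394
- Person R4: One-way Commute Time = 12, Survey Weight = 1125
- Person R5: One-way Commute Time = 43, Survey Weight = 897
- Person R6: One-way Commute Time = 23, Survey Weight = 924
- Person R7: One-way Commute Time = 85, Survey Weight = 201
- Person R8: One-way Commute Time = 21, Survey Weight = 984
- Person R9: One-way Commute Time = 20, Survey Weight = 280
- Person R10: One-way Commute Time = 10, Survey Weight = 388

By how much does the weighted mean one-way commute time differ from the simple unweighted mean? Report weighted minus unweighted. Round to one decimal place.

Unweighted sum = 82 + 81 + 59 + 12 + 43 + 23 + 85 + 21 + 20 + 10 = 436
Unweighted mean = 436 / 10 = 43.6
Weighted sum = 82×264 + 81×1056 + 59×1394 + 12×1125 + 43×897 + 23×924 + 85×201 + 21×984 + 20×280 + 10×388
  = 21648 + 85536 + 82246 + 13500 + 38571 + 21252 + 17085 + 20664 + 5600 + 3880 = 309982
Sum of weights = 264 + 1056 + 1394 + 1125 + 897 + 924 + 201 + 984 + 280 + 388 = 7513
Weighted mean = 309982 / 7513 = 41.259417
Difference (weighted minus unweighted) = -2.340583

-2.3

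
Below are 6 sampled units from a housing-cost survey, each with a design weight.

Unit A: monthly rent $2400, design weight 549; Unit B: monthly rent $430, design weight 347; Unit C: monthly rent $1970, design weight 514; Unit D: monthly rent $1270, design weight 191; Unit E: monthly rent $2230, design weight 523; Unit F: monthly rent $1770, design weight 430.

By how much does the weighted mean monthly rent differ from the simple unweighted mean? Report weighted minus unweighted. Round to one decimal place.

142.1

Unweighted sum = 2400 + 430 + 1970 + 1270 + 2230 + 1770 = 10070
Unweighted mean = 10070 / 6 = 1678.3333
Weighted sum = 2400×549 + 430×347 + 1970×514 + 1270×191 + 2230×523 + 1770×430
  = 1317600 + 149210 + 1012580 + 242570 + 1166290 + 761100 = 4649350
Sum of weights = 549 + 347 + 514 + 191 + 523 + 430 = 2554
Weighted mean = 4649350 / 2554 = 1820.419
Difference (weighted minus unweighted) = 142.08562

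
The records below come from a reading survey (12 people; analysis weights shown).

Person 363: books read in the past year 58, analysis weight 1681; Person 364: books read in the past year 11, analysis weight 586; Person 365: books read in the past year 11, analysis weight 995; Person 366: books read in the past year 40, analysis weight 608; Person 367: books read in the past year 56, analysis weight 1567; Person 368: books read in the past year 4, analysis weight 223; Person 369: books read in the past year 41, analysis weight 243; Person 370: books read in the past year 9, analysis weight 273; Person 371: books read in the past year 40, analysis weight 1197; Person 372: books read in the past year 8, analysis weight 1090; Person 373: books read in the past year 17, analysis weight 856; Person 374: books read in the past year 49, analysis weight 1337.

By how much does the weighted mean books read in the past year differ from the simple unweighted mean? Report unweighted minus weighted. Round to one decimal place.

Unweighted sum = 58 + 11 + 11 + 40 + 56 + 4 + 41 + 9 + 40 + 8 + 17 + 49 = 344
Unweighted mean = 344 / 12 = 28.666667
Weighted sum = 376938
Sum of weights = 1681 + 586 + 995 + 608 + 1567 + 223 + 243 + 273 + 1197 + 1090 + 856 + 1337 = 10656
Weighted mean = 376938 / 10656 = 35.373311
Difference (unweighted minus weighted) = -6.7066441

-6.7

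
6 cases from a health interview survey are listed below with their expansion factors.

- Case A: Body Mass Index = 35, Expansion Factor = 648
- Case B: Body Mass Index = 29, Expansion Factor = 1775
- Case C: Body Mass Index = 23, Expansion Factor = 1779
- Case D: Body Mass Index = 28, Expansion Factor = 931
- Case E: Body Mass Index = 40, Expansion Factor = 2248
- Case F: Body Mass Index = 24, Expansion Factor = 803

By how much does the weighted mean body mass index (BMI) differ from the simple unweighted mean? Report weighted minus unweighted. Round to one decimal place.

Unweighted sum = 35 + 29 + 23 + 28 + 40 + 24 = 179
Unweighted mean = 179 / 6 = 29.833333
Weighted sum = 35×648 + 29×1775 + 23×1779 + 28×931 + 40×2248 + 24×803
  = 22680 + 51475 + 40917 + 26068 + 89920 + 19272 = 250332
Sum of weights = 648 + 1775 + 1779 + 931 + 2248 + 803 = 8184
Weighted mean = 250332 / 8184 = 30.587977
Difference (weighted minus unweighted) = 0.75464321

0.8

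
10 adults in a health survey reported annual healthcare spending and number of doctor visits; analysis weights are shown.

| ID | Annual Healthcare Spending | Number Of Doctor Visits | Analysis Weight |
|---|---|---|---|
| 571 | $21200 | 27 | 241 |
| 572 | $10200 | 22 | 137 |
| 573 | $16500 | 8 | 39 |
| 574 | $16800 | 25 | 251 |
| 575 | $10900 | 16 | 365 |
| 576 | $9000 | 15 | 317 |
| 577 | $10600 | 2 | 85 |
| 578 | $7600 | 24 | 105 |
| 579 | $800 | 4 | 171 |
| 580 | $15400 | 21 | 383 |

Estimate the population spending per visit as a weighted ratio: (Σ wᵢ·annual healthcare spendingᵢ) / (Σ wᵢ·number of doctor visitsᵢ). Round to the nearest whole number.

Σ wᵢ·y = 21200×241 + 10200×137 + 16500×39 + 16800×251 + 10900×365 + 9000×317 + 10600×85 + 7600×105 + 800×171 + 15400×383
  = 5109200 + 1397400 + 643500 + 4216800 + 3978500 + 2853000 + 901000 + 798000 + 136800 + 5898200 = 25932400
Σ wᵢ·x = 38120
Ratio = 25932400 / 38120 = 680.28332

680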